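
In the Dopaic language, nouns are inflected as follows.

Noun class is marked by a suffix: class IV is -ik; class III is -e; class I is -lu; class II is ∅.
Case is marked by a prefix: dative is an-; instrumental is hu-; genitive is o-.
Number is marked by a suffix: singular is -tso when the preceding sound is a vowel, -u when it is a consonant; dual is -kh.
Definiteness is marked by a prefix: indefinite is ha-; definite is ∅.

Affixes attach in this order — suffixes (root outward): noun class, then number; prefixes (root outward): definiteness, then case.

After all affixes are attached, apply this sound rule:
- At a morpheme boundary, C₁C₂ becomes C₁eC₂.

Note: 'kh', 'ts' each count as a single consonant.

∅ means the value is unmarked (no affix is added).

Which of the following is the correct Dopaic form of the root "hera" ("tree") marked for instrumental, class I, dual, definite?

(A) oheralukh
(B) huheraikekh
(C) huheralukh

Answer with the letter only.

C

Attach noun class class I -lu → heralu.
definiteness = definite: zero marking, form stays heralu.
Attach number dual -kh → heralukh.
Attach case instrumental hu- → huheralukh.
Epenthesis: no change.
So the correct form is huheralukh, option (C).
(A) oheralukh is wrong: it uses genitive instead of instrumental for case.
(B) huheraikekh is wrong: it uses class IV instead of class I for noun class.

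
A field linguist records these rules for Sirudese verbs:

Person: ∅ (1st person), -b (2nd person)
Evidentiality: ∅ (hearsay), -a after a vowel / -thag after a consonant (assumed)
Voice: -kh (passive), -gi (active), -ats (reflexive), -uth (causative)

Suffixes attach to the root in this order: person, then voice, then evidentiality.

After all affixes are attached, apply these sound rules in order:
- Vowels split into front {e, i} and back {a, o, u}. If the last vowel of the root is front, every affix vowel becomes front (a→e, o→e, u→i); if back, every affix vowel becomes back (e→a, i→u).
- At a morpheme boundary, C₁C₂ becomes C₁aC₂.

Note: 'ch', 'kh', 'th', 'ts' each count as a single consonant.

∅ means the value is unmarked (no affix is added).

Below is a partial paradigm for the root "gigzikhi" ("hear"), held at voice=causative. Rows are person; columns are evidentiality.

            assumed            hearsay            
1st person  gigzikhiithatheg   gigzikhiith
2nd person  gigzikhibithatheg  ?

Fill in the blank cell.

gigzikhibith

Attach person 2nd person -b → gigzikhib.
Attach voice causative -uth → gigzikhibuth.
evidentiality = hearsay: zero marking, form stays gigzikhibuth.
Apply vowel harmony: gigzikhibuth → gigzikhibith.
Epenthesis: no change.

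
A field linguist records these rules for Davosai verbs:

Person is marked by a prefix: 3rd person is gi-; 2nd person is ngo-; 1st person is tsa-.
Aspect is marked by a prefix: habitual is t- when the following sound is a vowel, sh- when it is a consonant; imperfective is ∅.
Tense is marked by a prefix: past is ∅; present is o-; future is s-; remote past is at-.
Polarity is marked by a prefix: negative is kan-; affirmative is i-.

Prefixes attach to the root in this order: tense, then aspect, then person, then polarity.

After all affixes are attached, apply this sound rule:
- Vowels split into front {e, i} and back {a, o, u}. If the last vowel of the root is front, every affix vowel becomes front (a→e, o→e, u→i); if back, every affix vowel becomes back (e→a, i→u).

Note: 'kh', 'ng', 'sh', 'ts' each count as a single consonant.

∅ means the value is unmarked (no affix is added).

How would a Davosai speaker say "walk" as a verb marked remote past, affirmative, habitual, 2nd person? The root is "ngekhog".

ungotatngekhog

Attach tense remote past at- → atngekhog.
Attach aspect habitual t- (before vowel 'a') → tatngekhog.
Attach person 2nd person ngo- → ngotatngekhog.
Attach polarity affirmative i- → ingotatngekhog.
Apply vowel harmony: ingotatngekhog → ungotatngekhog.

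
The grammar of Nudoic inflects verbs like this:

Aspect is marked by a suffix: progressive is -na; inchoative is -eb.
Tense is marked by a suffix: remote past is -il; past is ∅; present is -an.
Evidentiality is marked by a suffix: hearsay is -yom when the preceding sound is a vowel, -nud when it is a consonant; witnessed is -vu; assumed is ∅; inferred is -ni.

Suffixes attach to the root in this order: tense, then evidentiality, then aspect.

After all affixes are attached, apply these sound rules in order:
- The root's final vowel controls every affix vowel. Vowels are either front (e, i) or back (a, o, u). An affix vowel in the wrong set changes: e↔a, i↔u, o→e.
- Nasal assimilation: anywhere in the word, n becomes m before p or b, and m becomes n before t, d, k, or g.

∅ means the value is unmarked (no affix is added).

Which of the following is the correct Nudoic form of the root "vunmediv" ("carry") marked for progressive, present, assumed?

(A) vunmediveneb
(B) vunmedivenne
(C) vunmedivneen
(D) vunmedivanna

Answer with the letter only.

B

Attach tense present -an → vunmedivan.
evidentiality = assumed: zero marking, form stays vunmedivan.
Attach aspect progressive -na → vunmedivanna.
Apply vowel harmony: vunmedivanna → vunmedivenne.
Nasal assimilation: no change.
So the correct form is vunmedivenne, option (B).
(A) vunmediveneb is wrong: it uses inchoative instead of progressive for aspect.
(D) vunmedivanna is wrong: it fails to apply the sound rule(s).
(C) vunmedivneen is wrong: it has the affixes in the wrong order.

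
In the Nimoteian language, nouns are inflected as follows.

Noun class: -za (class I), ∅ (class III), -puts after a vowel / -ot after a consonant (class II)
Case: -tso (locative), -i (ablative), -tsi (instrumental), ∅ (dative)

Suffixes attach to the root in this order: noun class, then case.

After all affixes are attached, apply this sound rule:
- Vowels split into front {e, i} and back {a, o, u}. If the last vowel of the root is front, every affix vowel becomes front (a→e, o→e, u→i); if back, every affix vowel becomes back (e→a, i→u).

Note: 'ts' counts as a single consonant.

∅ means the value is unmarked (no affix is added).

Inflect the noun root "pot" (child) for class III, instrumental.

pottsu

noun class = class III: zero marking, form stays pot.
Attach case instrumental -tsi → pottsi.
Apply vowel harmony: pottsi → pottsu.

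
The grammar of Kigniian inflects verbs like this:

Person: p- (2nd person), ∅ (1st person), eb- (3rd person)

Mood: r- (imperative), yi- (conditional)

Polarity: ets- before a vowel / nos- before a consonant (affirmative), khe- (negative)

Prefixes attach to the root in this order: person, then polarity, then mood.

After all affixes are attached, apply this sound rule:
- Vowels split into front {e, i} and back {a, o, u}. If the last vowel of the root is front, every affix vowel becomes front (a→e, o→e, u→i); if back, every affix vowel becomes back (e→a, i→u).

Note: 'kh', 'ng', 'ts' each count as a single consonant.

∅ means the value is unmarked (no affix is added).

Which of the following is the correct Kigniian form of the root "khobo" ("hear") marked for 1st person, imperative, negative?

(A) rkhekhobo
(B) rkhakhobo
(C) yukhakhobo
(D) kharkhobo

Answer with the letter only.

B

person = 1st person: zero marking, form stays khobo.
Attach polarity negative khe- → khekhobo.
Attach mood imperative r- → rkhekhobo.
Apply vowel harmony: rkhekhobo → rkhakhobo.
So the correct form is rkhakhobo, option (B).
(A) rkhekhobo is wrong: it fails to apply the sound rule(s).
(C) yukhakhobo is wrong: it uses conditional instead of imperative for mood.
(D) kharkhobo is wrong: it has the affixes in the wrong order.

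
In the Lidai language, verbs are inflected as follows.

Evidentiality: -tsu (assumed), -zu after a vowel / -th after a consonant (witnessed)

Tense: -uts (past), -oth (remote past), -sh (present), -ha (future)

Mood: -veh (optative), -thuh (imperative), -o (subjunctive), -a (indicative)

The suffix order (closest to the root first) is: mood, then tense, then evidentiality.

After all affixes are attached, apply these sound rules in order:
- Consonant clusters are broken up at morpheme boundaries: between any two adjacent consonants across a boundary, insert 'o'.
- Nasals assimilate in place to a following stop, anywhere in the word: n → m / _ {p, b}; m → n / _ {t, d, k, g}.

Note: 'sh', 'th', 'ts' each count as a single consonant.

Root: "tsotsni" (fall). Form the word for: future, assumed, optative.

tsotsnivehohatsu

Attach mood optative -veh → tsotsniveh.
Attach tense future -ha → tsotsnivehha.
Attach evidentiality assumed -tsu → tsotsnivehhatsu.
Apply epenthesis: tsotsnivehhatsu → tsotsnivehohatsu.
Nasal assimilation: no change.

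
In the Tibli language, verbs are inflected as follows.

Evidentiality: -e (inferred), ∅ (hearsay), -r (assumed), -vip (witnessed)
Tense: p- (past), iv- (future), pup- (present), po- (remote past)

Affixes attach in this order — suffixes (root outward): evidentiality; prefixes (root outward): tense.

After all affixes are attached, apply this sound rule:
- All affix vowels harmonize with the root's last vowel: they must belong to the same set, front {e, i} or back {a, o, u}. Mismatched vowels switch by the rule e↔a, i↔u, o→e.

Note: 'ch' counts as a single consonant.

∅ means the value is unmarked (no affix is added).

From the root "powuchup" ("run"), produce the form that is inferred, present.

Attach evidentiality inferred -e → powuchupe.
Attach tense present pup- → puppowuchupe.
Apply vowel harmony: puppowuchupe → puppowuchupa.

puppowuchupa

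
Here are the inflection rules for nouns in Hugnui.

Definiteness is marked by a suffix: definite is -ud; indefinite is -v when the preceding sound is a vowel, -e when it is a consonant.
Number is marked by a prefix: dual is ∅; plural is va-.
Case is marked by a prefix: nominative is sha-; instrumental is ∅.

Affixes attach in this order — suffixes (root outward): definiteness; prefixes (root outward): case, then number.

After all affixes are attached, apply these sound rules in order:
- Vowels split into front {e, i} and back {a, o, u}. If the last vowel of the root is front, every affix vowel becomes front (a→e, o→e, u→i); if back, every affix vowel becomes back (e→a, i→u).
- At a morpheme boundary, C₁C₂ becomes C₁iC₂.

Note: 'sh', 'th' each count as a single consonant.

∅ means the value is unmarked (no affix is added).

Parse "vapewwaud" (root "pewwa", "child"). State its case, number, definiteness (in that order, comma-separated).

Segment: va-pewwa-ud.
case: ∅ → instrumental.
number: va- → plural.
definiteness: -ud → definite.

instrumental, plural, definite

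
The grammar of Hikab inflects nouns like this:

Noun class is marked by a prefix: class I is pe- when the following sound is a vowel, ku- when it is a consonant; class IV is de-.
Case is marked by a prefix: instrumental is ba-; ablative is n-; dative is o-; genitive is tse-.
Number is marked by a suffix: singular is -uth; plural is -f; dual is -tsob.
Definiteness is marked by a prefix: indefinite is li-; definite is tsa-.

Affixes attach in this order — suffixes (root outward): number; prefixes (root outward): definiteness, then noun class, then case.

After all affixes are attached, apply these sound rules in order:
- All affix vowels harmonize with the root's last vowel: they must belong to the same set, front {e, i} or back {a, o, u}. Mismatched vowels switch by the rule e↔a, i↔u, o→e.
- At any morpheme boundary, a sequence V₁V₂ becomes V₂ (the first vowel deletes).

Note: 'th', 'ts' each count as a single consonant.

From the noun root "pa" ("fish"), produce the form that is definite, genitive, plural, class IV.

Attach number plural -f → paf.
Attach definiteness definite tsa- → tsapaf.
Attach noun class class IV de- → detsapaf.
Attach case genitive tse- → tsedetsapaf.
Apply vowel harmony: tsedetsapaf → tsadatsapaf.
Vowel deletion: no change.

tsadatsapaf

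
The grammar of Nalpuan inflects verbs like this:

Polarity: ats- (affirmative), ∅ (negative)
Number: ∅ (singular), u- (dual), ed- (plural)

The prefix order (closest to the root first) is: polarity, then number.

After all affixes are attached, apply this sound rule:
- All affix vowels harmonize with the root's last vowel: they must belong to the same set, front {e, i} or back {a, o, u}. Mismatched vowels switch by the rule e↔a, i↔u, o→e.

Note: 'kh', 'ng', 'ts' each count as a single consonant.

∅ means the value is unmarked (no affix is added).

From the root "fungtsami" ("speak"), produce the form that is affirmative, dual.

Attach polarity affirmative ats- → atsfungtsami.
Attach number dual u- → uatsfungtsami.
Apply vowel harmony: uatsfungtsami → ietsfungtsami.

ietsfungtsami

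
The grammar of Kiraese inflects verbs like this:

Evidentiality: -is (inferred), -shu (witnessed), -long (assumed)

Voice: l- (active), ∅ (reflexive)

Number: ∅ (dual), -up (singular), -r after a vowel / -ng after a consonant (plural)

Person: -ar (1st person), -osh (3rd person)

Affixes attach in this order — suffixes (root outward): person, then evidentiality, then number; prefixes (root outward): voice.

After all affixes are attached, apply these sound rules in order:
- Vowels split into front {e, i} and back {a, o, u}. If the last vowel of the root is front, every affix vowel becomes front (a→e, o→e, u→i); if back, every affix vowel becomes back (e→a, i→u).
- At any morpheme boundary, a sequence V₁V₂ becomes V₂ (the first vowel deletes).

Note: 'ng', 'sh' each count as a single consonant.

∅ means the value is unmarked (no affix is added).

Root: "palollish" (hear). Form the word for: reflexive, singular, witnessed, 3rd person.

voice = reflexive: zero marking, form stays palollish.
Attach person 3rd person -osh → palollishosh.
Attach evidentiality witnessed -shu → palollishoshshu.
Attach number singular -up → palollishoshshuup.
Apply vowel harmony: palollishoshshuup → palollisheshshiip.
Apply vowel deletion: palollisheshshiip → palollisheshship.

palollisheshship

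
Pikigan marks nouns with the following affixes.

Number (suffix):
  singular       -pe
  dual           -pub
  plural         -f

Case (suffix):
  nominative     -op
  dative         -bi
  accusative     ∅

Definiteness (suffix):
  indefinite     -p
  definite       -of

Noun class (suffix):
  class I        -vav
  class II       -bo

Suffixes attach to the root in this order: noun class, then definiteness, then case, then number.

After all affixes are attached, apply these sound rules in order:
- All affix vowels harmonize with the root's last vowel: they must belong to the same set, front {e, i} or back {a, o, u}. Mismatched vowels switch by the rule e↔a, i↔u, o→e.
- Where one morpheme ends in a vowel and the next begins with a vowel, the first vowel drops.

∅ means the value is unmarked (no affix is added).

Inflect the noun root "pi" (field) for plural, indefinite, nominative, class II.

pibepepf

Attach noun class class II -bo → pibo.
Attach definiteness indefinite -p → pibop.
Attach case nominative -op → pibopop.
Attach number plural -f → pibopopf.
Apply vowel harmony: pibopopf → pibepepf.
Vowel deletion: no change.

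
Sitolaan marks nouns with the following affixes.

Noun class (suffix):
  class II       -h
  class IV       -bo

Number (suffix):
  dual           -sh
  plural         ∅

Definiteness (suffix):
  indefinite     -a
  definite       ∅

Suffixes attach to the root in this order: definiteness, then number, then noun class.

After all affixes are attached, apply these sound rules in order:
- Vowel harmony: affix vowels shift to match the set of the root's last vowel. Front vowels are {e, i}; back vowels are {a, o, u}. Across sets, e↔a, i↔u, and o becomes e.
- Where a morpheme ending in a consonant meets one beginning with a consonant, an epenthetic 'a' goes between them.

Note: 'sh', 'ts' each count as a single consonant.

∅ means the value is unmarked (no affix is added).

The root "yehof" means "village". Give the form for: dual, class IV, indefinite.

yehofashabo

Attach definiteness indefinite -a → yehofa.
Attach number dual -sh → yehofash.
Attach noun class class IV -bo → yehofashbo.
Vowel harmony: no change.
Apply epenthesis: yehofashbo → yehofashabo.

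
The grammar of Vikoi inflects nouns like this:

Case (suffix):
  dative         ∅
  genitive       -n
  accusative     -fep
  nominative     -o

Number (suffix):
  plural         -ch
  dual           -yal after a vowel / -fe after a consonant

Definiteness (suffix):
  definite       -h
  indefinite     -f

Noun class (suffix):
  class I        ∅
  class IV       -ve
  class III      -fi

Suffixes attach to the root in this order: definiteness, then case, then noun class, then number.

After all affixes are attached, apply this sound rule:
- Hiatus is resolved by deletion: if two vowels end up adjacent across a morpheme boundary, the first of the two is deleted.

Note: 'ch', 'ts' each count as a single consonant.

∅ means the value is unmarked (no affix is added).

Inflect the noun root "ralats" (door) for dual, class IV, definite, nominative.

ralatshoveyal

Attach definiteness definite -h → ralatsh.
Attach case nominative -o → ralatsho.
Attach noun class class IV -ve → ralatshove.
Attach number dual -yal (after vowel 'e') → ralatshoveyal.
Vowel deletion: no change.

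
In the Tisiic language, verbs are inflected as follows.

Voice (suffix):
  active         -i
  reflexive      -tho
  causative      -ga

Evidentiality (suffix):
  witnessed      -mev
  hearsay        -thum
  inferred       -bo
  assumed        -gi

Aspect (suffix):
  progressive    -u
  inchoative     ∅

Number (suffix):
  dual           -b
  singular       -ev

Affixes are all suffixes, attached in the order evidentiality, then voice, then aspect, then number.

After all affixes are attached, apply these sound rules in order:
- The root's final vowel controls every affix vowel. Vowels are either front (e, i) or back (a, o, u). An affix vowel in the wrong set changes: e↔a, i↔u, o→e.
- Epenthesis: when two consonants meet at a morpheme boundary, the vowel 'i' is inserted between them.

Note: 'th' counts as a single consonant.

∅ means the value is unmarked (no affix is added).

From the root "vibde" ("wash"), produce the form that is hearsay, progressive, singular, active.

Attach evidentiality hearsay -thum → vibdethum.
Attach voice active -i → vibdethumi.
Attach aspect progressive -u → vibdethumiu.
Attach number singular -ev → vibdethumiuev.
Apply vowel harmony: vibdethumiuev → vibdethimiiev.
Epenthesis: no change.

vibdethimiiev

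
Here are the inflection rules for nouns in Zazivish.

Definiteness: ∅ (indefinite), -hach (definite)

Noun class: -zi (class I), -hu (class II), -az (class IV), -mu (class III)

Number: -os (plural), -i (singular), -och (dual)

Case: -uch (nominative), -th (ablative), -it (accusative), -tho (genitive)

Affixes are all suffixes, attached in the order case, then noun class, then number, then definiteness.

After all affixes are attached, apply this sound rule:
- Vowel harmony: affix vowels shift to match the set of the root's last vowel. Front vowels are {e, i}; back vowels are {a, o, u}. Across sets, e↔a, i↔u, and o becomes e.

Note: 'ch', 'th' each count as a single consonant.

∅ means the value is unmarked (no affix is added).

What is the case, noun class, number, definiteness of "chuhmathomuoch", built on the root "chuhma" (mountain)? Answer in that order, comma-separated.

genitive, class III, dual, indefinite

Segment: chuhma-tho-mu-och.
case: -tho → genitive.
noun class: -mu → class III.
number: -och → dual.
definiteness: ∅ → indefinite.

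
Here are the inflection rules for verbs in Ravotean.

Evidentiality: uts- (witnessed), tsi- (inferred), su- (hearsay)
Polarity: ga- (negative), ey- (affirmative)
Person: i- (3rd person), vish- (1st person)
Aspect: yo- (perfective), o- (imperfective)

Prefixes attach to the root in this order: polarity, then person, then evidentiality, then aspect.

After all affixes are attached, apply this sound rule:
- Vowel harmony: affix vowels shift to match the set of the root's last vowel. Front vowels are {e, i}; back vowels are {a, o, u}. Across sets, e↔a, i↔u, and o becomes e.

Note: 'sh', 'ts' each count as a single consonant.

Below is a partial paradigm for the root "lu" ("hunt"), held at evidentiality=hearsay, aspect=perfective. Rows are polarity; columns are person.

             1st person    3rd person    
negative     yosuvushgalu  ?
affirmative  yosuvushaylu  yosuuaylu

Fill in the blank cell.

yosuugalu

Attach polarity negative ga- → galu.
Attach person 3rd person i- → igalu.
Attach evidentiality hearsay su- → suigalu.
Attach aspect perfective yo- → yosuigalu.
Apply vowel harmony: yosuigalu → yosuugalu.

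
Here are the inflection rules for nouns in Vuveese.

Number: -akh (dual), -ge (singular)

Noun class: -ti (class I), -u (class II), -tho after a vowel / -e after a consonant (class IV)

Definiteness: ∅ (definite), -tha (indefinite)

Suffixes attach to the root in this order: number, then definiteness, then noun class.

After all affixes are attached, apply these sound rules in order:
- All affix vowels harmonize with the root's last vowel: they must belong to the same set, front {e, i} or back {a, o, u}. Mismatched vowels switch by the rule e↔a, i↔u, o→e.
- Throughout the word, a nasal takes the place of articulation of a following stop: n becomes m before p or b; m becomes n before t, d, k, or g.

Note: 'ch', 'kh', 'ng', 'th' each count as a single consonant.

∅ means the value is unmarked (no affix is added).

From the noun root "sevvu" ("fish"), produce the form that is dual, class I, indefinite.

sevvuakhthatu

Attach number dual -akh → sevvuakh.
Attach definiteness indefinite -tha → sevvuakhtha.
Attach noun class class I -ti → sevvuakhthati.
Apply vowel harmony: sevvuakhthati → sevvuakhthatu.
Nasal assimilation: no change.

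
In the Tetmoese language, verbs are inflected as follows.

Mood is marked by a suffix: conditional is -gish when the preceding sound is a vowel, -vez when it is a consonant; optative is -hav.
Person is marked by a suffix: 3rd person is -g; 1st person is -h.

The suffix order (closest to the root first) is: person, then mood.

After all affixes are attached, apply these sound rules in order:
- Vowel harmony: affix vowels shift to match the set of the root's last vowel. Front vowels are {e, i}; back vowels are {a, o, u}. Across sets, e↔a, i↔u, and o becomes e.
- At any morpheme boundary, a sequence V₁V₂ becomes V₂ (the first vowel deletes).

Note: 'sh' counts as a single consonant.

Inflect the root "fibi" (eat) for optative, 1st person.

Attach person 1st person -h → fibih.
Attach mood optative -hav → fibihhav.
Apply vowel harmony: fibihhav → fibihhev.
Vowel deletion: no change.

fibihhev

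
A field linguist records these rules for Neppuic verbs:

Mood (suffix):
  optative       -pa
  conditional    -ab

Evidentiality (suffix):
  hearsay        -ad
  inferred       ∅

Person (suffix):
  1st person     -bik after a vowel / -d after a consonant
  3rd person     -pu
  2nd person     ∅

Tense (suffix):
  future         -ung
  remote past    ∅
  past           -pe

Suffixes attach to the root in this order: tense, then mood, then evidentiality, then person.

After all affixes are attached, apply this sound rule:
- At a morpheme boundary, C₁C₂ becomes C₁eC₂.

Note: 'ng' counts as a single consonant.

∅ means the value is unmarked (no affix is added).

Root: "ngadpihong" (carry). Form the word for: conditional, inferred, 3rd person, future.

ngadpihongungabepu

Attach tense future -ung → ngadpihongung.
Attach mood conditional -ab → ngadpihongungab.
evidentiality = inferred: zero marking, form stays ngadpihongungab.
Attach person 3rd person -pu → ngadpihongungabpu.
Apply epenthesis: ngadpihongungabpu → ngadpihongungabepu.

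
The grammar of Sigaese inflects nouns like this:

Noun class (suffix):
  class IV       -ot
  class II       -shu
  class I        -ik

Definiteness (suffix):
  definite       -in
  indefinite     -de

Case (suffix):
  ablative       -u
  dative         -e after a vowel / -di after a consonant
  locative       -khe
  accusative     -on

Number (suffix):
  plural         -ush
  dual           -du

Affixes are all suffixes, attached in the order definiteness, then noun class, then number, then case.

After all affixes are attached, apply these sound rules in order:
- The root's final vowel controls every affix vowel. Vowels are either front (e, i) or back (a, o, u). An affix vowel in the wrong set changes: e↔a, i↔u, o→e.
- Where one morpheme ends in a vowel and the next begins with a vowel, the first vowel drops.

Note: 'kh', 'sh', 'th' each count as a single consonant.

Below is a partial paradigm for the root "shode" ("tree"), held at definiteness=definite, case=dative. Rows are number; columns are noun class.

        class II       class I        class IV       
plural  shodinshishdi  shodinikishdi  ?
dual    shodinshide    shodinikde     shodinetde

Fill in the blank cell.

Attach definiteness definite -in → shodein.
Attach noun class class IV -ot → shodeinot.
Attach number plural -ush → shodeinotush.
Attach case dative -di (after consonant 'sh') → shodeinotushdi.
Apply vowel harmony: shodeinotushdi → shodeinetishdi.
Apply vowel deletion: shodeinetishdi → shodinetishdi.

shodinetishdi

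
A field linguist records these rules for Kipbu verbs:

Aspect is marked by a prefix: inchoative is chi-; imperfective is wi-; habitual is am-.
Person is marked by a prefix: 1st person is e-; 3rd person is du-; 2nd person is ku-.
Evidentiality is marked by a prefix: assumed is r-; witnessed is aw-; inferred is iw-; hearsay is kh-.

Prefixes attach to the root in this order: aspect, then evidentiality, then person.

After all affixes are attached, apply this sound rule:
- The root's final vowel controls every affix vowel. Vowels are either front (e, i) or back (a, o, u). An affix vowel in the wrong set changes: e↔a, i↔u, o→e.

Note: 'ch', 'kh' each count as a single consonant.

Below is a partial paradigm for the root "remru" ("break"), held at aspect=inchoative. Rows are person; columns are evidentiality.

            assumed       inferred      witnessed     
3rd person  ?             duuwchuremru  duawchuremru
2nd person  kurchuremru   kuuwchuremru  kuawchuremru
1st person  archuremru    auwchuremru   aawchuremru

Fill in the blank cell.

Attach aspect inchoative chi- → chiremru.
Attach evidentiality assumed r- → rchiremru.
Attach person 3rd person du- → durchiremru.
Apply vowel harmony: durchiremru → durchuremru.

durchuremru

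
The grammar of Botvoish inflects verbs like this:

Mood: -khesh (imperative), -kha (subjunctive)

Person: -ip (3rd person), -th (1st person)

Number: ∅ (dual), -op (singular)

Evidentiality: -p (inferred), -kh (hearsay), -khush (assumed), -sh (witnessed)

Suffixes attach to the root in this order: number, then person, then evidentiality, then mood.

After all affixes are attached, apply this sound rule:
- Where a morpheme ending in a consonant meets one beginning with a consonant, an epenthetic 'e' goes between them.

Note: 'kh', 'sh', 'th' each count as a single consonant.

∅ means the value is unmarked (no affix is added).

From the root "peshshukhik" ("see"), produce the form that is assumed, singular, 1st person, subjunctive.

peshshukhikopethekhushekha

Attach number singular -op → peshshukhikop.
Attach person 1st person -th → peshshukhikopth.
Attach evidentiality assumed -khush → peshshukhikopthkhush.
Attach mood subjunctive -kha → peshshukhikopthkhushkha.
Apply epenthesis: peshshukhikopthkhushkha → peshshukhikopethekhushekha.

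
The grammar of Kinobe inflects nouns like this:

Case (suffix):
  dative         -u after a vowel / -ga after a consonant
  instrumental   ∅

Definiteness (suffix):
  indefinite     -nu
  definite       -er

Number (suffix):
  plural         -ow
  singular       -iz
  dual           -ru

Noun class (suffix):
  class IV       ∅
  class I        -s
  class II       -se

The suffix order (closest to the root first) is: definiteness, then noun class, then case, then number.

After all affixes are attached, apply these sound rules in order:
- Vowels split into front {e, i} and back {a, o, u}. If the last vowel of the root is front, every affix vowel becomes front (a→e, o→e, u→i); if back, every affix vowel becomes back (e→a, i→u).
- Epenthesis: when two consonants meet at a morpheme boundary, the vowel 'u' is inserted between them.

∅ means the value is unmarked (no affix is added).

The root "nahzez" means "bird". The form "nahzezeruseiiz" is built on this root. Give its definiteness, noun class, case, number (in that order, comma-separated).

Segment: nahzez-er-se-u-iz.
definiteness: -er → definite.
noun class: -se → class II.
case: -u/ga → dative.
number: -iz → singular.

definite, class II, dative, singular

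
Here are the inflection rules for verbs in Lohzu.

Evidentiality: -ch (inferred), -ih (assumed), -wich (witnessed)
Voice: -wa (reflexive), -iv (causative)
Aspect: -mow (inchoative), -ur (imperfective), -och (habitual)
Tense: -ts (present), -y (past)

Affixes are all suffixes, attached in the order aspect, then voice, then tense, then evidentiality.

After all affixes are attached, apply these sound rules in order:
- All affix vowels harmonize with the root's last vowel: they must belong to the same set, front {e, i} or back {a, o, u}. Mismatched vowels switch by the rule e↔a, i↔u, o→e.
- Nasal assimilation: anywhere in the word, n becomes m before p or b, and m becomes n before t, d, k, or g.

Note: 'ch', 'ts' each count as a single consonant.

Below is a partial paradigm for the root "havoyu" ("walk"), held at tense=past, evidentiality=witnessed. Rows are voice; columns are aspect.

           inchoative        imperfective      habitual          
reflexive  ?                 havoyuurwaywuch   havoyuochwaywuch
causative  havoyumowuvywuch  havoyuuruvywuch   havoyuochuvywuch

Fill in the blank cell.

havoyumowwaywuch

Attach aspect inchoative -mow → havoyumow.
Attach voice reflexive -wa → havoyumowwa.
Attach tense past -y → havoyumowway.
Attach evidentiality witnessed -wich → havoyumowwaywich.
Apply vowel harmony: havoyumowwaywich → havoyumowwaywuch.
Nasal assimilation: no change.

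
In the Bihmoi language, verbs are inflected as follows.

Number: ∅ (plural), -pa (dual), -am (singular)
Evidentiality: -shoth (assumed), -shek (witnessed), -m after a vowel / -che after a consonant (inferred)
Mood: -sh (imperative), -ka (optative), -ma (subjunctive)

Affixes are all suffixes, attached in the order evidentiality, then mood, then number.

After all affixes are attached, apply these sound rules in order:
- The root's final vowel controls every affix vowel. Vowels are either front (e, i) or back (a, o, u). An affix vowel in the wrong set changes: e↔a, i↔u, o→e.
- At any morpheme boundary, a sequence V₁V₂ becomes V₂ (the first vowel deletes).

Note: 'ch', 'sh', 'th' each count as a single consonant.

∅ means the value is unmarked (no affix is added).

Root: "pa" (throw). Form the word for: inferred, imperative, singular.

Attach evidentiality inferred -m (after vowel 'a') → pam.
Attach mood imperative -sh → pamsh.
Attach number singular -am → pamsham.
Vowel harmony: no change.
Vowel deletion: no change.

pamsham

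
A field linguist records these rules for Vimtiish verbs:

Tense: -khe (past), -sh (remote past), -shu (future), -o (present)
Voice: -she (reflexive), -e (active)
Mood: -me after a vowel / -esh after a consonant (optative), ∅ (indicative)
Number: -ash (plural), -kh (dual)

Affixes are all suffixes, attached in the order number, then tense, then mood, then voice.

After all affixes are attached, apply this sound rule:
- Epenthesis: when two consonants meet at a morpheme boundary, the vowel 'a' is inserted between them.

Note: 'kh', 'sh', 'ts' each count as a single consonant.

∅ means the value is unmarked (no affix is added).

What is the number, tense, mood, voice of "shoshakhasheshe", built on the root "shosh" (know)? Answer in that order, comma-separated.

Segment: shosh-kh-sh-esh-e.
number: -kh → dual.
tense: -sh → remote past.
mood: -me/esh → optative.
voice: -e → active.

dual, remote past, optative, active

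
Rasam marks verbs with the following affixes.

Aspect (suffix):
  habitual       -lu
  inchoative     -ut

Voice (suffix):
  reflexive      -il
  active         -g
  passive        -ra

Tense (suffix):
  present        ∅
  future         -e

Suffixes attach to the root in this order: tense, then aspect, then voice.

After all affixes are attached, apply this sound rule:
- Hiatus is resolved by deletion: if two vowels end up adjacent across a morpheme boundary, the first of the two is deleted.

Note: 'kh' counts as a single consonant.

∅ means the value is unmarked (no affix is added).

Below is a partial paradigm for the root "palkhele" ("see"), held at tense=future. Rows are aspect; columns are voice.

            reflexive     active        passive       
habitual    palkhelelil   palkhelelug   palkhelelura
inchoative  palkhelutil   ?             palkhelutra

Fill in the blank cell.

Attach tense future -e → palkhelee.
Attach aspect inchoative -ut → palkheleeut.
Attach voice active -g → palkheleeutg.
Apply vowel deletion: palkheleeutg → palkhelutg.

palkhelutg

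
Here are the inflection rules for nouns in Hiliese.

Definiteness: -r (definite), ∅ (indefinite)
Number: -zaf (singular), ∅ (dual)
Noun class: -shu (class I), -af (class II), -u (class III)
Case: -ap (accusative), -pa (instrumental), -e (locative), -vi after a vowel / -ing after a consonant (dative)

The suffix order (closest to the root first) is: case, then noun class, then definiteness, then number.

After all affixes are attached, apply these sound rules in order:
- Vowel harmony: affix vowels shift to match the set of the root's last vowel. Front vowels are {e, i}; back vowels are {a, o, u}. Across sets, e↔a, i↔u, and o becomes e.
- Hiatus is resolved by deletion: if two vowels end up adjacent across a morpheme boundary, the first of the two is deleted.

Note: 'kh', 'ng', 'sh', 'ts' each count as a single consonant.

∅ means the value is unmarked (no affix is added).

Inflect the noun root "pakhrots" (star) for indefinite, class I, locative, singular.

pakhrotsashuzaf

Attach case locative -e → pakhrotse.
Attach noun class class I -shu → pakhrotseshu.
definiteness = indefinite: zero marking, form stays pakhrotseshu.
Attach number singular -zaf → pakhrotseshuzaf.
Apply vowel harmony: pakhrotseshuzaf → pakhrotsashuzaf.
Vowel deletion: no change.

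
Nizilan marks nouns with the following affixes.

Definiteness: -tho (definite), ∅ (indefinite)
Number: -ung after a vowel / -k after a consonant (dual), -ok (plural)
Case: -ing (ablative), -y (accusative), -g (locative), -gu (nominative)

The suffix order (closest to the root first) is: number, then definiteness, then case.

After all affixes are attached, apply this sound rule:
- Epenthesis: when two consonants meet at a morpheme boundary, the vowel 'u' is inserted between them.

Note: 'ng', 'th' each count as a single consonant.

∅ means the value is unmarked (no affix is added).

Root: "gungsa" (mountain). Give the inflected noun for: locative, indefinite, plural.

gungsaokug

Attach number plural -ok → gungsaok.
definiteness = indefinite: zero marking, form stays gungsaok.
Attach case locative -g → gungsaokg.
Apply epenthesis: gungsaokg → gungsaokug.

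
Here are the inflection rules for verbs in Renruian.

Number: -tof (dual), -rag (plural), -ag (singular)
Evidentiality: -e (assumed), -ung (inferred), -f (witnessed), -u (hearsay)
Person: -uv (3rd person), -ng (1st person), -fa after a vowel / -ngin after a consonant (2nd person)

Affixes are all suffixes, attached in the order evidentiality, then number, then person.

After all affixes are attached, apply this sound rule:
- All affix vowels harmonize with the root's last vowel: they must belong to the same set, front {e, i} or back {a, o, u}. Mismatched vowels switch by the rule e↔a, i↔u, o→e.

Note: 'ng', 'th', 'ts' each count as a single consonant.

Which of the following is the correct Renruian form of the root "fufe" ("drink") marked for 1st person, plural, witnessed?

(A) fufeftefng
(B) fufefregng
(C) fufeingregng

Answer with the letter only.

Attach evidentiality witnessed -f → fufef.
Attach number plural -rag → fufefrag.
Attach person 1st person -ng → fufefragng.
Apply vowel harmony: fufefragng → fufefregng.
So the correct form is fufefregng, option (B).
(A) fufeftefng is wrong: it uses dual instead of plural for number.
(C) fufeingregng is wrong: it uses inferred instead of witnessed for evidentiality.

B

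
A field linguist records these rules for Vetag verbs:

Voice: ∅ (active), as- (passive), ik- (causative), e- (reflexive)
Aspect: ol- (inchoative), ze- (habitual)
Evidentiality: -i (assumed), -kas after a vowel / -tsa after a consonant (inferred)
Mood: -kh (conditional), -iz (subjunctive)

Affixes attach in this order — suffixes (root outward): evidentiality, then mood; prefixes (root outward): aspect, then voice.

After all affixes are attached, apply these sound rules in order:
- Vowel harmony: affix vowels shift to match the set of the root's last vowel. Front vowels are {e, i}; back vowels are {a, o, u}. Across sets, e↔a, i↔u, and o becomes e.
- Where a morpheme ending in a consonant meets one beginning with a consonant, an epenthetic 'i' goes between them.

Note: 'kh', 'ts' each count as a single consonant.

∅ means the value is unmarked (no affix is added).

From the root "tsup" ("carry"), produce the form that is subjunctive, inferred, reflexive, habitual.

azatsupitsauz

Attach evidentiality inferred -tsa (after consonant 'p') → tsuptsa.
Attach aspect habitual ze- → zetsuptsa.
Attach mood subjunctive -iz → zetsuptsaiz.
Attach voice reflexive e- → ezetsuptsaiz.
Apply vowel harmony: ezetsuptsaiz → azatsuptsauz.
Apply epenthesis: azatsuptsauz → azatsupitsauz.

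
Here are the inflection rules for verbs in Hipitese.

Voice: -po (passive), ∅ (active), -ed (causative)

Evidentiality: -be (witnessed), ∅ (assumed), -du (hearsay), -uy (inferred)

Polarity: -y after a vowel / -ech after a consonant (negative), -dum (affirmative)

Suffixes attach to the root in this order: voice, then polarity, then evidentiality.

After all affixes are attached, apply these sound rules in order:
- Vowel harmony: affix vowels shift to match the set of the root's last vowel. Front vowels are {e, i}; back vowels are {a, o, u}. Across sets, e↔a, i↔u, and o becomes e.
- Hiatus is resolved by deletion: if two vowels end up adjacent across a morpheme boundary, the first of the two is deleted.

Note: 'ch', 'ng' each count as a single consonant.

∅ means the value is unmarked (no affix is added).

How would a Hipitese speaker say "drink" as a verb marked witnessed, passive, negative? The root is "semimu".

semimupoyba

Attach voice passive -po → semimupo.
Attach polarity negative -y (after vowel 'o') → semimupoy.
Attach evidentiality witnessed -be → semimupoybe.
Apply vowel harmony: semimupoybe → semimupoyba.
Vowel deletion: no change.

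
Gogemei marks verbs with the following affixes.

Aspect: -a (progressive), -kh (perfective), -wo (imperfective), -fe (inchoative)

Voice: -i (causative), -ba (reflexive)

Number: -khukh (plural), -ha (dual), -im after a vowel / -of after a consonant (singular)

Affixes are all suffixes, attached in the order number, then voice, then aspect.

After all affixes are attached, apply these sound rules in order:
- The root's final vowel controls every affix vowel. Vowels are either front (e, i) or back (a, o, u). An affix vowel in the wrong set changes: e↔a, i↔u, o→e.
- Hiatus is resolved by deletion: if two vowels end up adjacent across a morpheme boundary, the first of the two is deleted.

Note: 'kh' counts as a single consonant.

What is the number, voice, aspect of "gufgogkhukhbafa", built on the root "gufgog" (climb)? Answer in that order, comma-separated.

Segment: gufgog-khukh-ba-fe.
number: -khukh → plural.
voice: -ba → reflexive.
aspect: -fe → inchoative.

plural, reflexive, inchoative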